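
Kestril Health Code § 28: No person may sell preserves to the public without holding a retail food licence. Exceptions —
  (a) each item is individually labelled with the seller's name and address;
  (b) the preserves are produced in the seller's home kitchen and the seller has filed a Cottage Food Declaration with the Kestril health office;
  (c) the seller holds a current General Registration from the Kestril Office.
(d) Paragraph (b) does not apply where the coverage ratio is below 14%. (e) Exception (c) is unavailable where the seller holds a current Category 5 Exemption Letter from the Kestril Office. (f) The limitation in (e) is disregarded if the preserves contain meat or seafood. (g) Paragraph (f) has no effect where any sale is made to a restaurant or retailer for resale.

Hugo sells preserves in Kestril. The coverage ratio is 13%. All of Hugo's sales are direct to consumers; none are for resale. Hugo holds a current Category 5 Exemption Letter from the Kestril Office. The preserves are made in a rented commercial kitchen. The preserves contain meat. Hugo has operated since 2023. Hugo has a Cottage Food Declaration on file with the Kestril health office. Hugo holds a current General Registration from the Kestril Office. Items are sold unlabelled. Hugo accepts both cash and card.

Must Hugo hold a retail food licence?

Exception (a) fails — items are sold unlabelled.
Exception (b) fails — the preserves are made in a commercial kitchen, not a home kitchen.
Exception (c): a current General Registration is held — every condition holds. Under paragraphs (e)–(g): (e) would limit (c) — a current Category 5 Exemption Letter is held — but (f) sets (e) aside: (f) operates against (e): the preserves contain meat. (g), which would lift (f), is not engaged — no sales are for resale. So (c) applies.

No — exception (c) applies; Hugo is not required to hold a retail food licence.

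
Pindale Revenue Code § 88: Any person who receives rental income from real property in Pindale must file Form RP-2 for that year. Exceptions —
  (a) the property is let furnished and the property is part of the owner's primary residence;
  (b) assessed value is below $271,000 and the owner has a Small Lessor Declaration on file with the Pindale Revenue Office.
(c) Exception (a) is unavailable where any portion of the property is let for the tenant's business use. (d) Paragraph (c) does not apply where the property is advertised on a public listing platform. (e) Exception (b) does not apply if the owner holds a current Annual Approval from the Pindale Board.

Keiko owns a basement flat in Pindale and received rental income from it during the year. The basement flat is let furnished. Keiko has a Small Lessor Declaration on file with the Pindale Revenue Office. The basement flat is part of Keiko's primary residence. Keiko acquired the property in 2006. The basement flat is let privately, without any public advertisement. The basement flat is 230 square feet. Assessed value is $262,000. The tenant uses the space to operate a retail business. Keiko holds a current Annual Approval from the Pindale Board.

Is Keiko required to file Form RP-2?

Yes — Keiko must file Form RP-2.

Exception (a) is satisfied on its face — the property is let furnished; the basement flat is part of the primary residence. However, paragraphs (c)–(d) must be considered: (c) operates against (a): the space is let for business use. (d), which would lift (c), is not triggered — the property is let privately without advertisement. Exception (a) does not apply.
All of (b)'s requirements are met (assessed value is $262,000, below the $271,000 limit; a Small Lessor Declaration is on file). But applying paragraph (e): (e) operates against (b): a current Annual Approval is held. (b) is therefore removed.
No exception is made out. Keiko falls within the general rule.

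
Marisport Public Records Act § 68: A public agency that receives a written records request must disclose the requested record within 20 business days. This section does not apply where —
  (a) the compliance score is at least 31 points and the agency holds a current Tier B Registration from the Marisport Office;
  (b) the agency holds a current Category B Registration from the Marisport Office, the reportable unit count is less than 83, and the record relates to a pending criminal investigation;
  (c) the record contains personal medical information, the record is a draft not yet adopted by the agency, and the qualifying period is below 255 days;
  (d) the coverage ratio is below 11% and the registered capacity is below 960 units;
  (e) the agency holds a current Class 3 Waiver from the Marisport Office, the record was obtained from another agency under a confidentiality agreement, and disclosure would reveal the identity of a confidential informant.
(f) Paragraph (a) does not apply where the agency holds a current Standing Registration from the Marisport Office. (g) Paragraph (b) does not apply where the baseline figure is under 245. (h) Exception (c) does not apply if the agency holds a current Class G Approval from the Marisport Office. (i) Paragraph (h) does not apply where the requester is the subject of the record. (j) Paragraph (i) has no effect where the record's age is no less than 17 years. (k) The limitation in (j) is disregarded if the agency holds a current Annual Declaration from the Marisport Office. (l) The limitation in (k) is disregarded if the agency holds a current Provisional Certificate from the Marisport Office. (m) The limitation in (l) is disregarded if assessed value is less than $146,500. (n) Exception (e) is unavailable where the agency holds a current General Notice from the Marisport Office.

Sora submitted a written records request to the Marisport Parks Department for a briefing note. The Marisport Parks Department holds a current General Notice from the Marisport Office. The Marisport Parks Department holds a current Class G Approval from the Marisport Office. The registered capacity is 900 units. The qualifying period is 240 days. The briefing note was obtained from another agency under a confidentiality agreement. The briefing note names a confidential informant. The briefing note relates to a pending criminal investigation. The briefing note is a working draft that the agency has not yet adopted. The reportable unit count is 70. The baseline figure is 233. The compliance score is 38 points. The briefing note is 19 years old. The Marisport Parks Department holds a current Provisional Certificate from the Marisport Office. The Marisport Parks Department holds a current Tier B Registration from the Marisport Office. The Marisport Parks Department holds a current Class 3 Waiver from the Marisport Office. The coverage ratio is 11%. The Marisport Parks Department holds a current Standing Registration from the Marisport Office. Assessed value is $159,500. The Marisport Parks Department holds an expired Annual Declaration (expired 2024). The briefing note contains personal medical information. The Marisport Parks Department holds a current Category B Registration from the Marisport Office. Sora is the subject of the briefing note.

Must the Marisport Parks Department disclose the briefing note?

Exception (a) is satisfied on its face — the compliance score is 38 points, meeting the 31 points threshold; a current Tier B Registration is held. But applying paragraph (f): (f) applies — a current Standing Registration is held. Exception (a) does not apply.
Exception (b)'s conditions are all satisfied: a current Category B Registration is held; the reportable unit count is 70, less than the 83 limit; the briefing note relates to a pending investigation. But applying paragraph (g): (g) operates against (b): the baseline figure is 233, under the 245 limit. So (b) is unavailable.
All of (c)'s requirements are met (the briefing note contains personal medical information; the briefing note is an unadopted draft; the qualifying period is 240 days, below the 255 days limit). However, paragraphs (h)–(m) must be considered: (h) operates against (c): a current Class G Approval is held. (i) would limit (h) — Sora is the subject of the briefing note — but (j) sets (i) aside: (j) is triggered — the record's age is 19 years, meeting the 17 years threshold. (k), which would lift (j), does not operate here — the Annual Declaration is not current. (c) is therefore removed.
Exception (d) fails — the coverage ratio is 11%, not below 11%.
Exception (e)'s conditions are all satisfied: a current Class 3 Waiver is held; the briefing note was obtained under a confidentiality agreement; the briefing note names a confidential informant. But: (n) is triggered — a current General Notice is held. So (e) is unavailable.
None of the exceptions is available; § 68 applies in full.

Yes — the Marisport Parks Department must disclose the briefing note.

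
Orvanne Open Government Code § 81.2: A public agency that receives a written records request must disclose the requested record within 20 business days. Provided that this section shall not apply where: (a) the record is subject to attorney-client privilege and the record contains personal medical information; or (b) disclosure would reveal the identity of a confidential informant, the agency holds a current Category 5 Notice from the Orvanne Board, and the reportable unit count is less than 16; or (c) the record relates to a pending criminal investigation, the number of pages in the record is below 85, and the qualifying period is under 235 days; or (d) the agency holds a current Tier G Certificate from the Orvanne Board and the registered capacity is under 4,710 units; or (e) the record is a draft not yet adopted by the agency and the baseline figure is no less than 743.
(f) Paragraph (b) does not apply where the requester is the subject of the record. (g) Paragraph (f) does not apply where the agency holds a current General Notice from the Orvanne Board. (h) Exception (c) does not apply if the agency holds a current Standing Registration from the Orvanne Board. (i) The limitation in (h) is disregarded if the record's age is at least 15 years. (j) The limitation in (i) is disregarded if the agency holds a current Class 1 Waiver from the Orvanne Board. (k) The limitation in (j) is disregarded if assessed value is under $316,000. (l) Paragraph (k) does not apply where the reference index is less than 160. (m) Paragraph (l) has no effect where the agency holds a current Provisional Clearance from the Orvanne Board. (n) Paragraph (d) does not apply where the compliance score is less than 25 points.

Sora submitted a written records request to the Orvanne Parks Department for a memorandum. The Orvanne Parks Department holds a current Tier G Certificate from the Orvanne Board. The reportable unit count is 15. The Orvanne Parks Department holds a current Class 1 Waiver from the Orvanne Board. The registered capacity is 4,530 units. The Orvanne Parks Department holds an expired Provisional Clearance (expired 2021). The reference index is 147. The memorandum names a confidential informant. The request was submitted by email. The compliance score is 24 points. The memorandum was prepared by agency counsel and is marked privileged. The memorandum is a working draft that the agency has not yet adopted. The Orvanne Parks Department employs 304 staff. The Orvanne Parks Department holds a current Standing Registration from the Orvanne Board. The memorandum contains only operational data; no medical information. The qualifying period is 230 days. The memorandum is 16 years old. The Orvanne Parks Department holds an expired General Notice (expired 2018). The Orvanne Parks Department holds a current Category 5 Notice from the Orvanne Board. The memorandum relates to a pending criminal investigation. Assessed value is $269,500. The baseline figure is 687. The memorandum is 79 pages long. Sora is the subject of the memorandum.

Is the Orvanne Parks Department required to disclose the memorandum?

Yes — the Orvanne Parks Department must disclose the memorandum.

Exception (a) does not apply: the memorandum contains only operational data.
Exception (b): the memorandum names a confidential informant; a current Category 5 Notice is held; the reportable unit count is 15, less than the 16 limit — every condition holds. But applying paragraphs (f)–(g): (f) operates — Sora is the subject of the memorandum. (g) is not engaged (no current General Notice is held), so (f) stands. So (b) is unavailable.
All of (c)'s requirements are met (the memorandum relates to a pending investigation; the number of pages in the record is 79, below the 85 limit; the qualifying period is 230 days, under the 235 days limit). But applying paragraphs (h)–(m): (h) operates against (c): a current Standing Registration is held. (i) would limit (h) — the record's age is 16 years, meeting the 15 years threshold — but (j) sets (i) aside: (j) operates — a current Class 1 Waiver is held. (k) would limit (j) — assessed value is $269,500, under the $316,000 limit — but (l) sets (k) aside: (l) operates against (k): the reference index is 147, less than the 160 limit. (m) is not engaged (no current Provisional Clearance is held), so (l) stands. (c) is therefore removed.
Exception (d): a current Tier G Certificate is held; the registered capacity is 4,530 units, under the 4,710 units limit — every condition holds. But applying paragraph (n): (n) operates against (d): the compliance score is 24 points, less than the 25 points limit. (d) is therefore removed.
Exception (e) does not apply: the baseline figure is 687, short of 743.
No exception displaces § 81.2.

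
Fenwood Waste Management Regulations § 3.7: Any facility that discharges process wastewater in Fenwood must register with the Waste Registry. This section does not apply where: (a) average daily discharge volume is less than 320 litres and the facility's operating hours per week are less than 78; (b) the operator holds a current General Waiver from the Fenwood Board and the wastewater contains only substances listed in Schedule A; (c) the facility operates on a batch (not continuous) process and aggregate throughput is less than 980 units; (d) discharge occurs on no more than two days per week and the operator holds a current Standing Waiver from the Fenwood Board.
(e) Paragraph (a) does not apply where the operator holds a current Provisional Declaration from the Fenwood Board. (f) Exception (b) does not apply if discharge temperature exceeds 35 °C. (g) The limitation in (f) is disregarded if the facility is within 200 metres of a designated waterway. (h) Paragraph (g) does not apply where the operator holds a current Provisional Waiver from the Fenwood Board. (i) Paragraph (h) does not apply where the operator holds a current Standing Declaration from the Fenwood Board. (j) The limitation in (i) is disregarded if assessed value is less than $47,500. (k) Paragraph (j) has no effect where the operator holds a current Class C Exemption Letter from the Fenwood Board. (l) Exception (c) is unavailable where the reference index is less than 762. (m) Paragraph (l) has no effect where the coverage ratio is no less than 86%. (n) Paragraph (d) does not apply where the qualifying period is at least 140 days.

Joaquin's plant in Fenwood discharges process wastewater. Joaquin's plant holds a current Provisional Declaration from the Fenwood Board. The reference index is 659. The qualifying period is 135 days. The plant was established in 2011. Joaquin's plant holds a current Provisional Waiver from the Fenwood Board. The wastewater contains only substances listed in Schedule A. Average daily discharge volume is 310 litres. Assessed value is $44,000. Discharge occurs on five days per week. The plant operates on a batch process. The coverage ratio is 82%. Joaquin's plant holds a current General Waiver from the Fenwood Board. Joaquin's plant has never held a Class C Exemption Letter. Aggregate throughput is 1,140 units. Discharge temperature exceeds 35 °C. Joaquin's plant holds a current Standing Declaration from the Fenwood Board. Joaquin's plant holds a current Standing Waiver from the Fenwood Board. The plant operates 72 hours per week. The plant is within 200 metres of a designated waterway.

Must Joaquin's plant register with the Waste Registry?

Yes — Joaquin's plant must register with the Waste Registry.

All of (a)'s requirements are met (average daily discharge volume is 310 litres, less than the 320 litres limit; the facility's operating hours per week are 72, less than the 78 limit). But applying paragraph (e): (e) operates — a current Provisional Declaration is held. So (a) is unavailable.
Exception (b) is satisfied on its face — a current General Waiver is held; the wastewater is Schedule-A-only. Turning to paragraphs (f)–(k): (f) operates against (b): discharge temperature exceeds 35 °C. (g) operates (the plant is within 200 m of a designated waterway), but is displaced by (h): (h) is triggered — a current Provisional Waiver is held. (i) applies (a current Standing Declaration is held), but is displaced by (j): (j) is engaged — assessed value is $44,000, less than the $47,500 limit. (k), which would lift (j), is not triggered — the Class C Exemption Letter is not current. Exception (b) does not apply.
Exception (c) fails — aggregate throughput is 1,140 units, not less than 980 units.
Exception (d) requires that discharge occurs on no more than two days per week; but discharge occurs on five days per week, so (d) is unavailable.
None of the exceptions is available; § 3.7 applies in full.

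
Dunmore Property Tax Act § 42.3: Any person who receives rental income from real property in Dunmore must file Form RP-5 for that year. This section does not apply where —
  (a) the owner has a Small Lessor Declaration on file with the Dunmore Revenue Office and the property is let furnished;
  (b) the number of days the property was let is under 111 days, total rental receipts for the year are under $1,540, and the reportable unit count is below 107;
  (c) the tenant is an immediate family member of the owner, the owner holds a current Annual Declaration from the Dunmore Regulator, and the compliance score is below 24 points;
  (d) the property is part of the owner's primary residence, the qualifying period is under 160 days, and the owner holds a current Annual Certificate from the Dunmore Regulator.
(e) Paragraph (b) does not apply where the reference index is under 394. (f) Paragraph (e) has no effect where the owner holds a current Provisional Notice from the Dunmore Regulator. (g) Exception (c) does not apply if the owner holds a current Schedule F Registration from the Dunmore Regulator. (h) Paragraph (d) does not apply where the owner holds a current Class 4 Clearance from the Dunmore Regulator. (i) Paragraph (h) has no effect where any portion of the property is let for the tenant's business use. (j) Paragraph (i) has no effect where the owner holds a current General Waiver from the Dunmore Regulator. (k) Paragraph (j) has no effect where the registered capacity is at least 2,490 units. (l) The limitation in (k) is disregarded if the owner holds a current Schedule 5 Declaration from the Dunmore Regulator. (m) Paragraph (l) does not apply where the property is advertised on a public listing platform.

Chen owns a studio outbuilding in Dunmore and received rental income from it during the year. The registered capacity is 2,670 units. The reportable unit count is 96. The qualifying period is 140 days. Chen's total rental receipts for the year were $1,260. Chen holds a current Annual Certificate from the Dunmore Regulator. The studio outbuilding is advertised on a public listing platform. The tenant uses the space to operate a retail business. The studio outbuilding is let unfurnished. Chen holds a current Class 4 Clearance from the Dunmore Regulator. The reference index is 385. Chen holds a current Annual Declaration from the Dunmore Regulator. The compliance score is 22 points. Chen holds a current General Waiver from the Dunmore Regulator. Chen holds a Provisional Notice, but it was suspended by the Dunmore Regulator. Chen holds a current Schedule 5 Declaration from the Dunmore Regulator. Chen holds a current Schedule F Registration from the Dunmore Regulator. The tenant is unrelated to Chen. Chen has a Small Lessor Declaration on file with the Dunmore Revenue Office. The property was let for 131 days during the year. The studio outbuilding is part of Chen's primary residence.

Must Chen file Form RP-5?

No — exception (d) applies; Chen is not required to file Form RP-5.

Exception (a) fails — the property is let unfurnished.
Exception (b) does not apply: the number of days the property was let is 131 days, not under 111 days.
Exception (c) requires that the tenant is an immediate family member of the owner; but the tenant is unrelated to the owner, so (c) is unavailable.
Exception (d)'s conditions are all satisfied: the studio outbuilding is part of the primary residence; the qualifying period is 140 days, under the 160 days limit; a current Annual Certificate is held. Considering the limiting provisions: (h) would limit (d) — a current Class 4 Clearance is held — but (i) sets (h) aside: (i) operates against (h): the space is let for business use. (j) would limit (i) — a current General Waiver is held — but (k) sets (j) aside: (k) is triggered — the registered capacity is 2,670 units, meeting the 2,490 units threshold. (l) operates (a current Schedule 5 Declaration is held), but is set aside by (m): (m) operates against (l): the property is publicly advertised. (d) remains available.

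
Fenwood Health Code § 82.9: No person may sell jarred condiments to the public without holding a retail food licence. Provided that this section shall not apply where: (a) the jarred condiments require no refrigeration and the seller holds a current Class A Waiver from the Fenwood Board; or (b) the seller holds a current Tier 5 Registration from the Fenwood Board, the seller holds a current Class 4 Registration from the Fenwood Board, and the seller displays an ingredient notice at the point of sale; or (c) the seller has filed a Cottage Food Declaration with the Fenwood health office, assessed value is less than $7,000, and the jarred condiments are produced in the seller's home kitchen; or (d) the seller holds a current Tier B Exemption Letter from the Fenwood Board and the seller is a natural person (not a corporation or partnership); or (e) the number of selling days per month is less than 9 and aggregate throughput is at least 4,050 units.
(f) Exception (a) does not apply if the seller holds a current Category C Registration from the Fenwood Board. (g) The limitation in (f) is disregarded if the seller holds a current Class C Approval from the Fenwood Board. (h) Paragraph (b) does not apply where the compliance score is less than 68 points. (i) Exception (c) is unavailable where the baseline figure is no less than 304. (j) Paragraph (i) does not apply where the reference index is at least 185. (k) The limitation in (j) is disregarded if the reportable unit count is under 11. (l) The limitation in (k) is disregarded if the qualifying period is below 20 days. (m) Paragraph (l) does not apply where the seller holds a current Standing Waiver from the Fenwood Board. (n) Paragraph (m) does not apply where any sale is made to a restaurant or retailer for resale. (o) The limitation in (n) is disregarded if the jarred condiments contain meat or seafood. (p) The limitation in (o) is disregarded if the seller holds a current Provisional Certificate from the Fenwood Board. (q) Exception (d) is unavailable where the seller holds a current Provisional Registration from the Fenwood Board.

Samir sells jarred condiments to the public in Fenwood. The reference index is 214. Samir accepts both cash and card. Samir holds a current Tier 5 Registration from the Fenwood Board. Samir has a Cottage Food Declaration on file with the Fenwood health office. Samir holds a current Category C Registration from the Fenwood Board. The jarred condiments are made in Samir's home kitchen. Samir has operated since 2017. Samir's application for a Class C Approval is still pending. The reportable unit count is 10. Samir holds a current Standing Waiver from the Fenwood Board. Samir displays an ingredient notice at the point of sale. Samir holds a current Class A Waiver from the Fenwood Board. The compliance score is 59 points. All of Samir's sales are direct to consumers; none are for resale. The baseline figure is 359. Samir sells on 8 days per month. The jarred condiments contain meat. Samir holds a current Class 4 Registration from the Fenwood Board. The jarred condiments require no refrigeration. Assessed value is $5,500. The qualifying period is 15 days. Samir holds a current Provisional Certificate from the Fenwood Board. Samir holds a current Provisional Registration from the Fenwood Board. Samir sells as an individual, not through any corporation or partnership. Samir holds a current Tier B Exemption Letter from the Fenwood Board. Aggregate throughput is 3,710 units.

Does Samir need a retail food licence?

Exception (a) is satisfied on its face — the jarred condiments are shelf-stable; a current Class A Waiver is held. Turning to paragraphs (f)–(g): (f) operates against (a): a current Category C Registration is held. (g), which would lift (f), is not engaged — the Class C Approval is not current. So (a) is unavailable.
Exception (b): a current Tier 5 Registration is held; a current Class 4 Registration is held; an ingredient notice is displayed — every condition holds. However, paragraph (h) must be considered: (h) is triggered — the compliance score is 59 points, less than the 68 points limit. Exception (b) does not apply.
Exception (c) is satisfied on its face — a Cottage Food Declaration is on file; assessed value is $5,500, less than the $7,000 limit; the jarred condiments are home-kitchen produced. But applying paragraphs (i)–(p): (i) operates against (c): the baseline figure is 359, meeting the 304 threshold. (j) is engaged (the reference index is 214, meeting the 185 threshold), but is overridden by (k): (k) operates against (j): the reportable unit count is 10, under the 11 limit. (l) is engaged (the qualifying period is 15 days, below the 20 days limit), but is itself disapplied by (m): (m) is triggered — a current Standing Waiver is held. (n) is not triggered (no sales are for resale), so (m) stands. So (c) is unavailable.
Exception (d)'s conditions are all satisfied: a current Tier B Exemption Letter is held; the seller is a natural person. Turning to paragraph (q): (q) is engaged — a current Provisional Registration is held. (d) is therefore removed.
Exception (e) fails — aggregate throughput is 3,710 units, short of 4,050 units.
No exception is made out. Samir falls within the general rule.

Yes — Samir must hold a retail food licence.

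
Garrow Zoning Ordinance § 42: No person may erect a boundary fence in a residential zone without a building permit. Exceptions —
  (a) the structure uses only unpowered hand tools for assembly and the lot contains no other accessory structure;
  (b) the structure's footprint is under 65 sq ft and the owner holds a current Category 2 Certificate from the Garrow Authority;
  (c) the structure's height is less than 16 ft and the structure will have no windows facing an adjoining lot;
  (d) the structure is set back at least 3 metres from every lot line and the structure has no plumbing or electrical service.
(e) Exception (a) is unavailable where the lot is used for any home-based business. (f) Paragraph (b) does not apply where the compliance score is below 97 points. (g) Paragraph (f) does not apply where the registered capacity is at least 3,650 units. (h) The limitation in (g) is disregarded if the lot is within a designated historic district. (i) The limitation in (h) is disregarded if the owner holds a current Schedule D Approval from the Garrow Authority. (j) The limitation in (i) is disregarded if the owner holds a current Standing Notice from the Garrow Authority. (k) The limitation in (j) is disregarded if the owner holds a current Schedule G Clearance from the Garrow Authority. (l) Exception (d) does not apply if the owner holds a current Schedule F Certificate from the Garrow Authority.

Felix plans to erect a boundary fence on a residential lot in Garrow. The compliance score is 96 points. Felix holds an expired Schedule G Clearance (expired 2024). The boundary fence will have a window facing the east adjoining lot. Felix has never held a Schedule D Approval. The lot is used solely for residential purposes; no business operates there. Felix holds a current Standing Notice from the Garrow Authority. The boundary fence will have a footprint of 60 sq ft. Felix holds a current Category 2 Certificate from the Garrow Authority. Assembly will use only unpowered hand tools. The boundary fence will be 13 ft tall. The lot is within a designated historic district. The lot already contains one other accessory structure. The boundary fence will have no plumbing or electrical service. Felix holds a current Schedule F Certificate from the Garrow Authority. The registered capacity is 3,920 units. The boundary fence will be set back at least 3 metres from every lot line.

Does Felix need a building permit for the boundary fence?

Exception (a) fails — the lot already has another accessory structure.
Exception (b) is satisfied on its face — the structure's footprint is 60 sq ft, under the 65 sq ft limit; a current Category 2 Certificate is held. But: (f) applies — the compliance score is 96 points, below the 97 points limit. (g) applies (the registered capacity is 3,920 units, meeting the 3,650 units threshold), but is itself disapplied by (h): (h) is engaged — the lot is in a historic district. (i) does not operate here (no current Schedule D Approval is held), so (h) stands. So (b) is unavailable.
Exception (c) does not apply: a window faces an adjoining lot.
Exception (d)'s conditions are all satisfied: the setback is at least 3 m on every side; there is no plumbing or electrical service. But applying paragraph (l): (l) operates against (d): a current Schedule F Certificate is held. So (d) is unavailable.
No exception applies. The general rule governs.

Yes — Felix must obtain a building permit.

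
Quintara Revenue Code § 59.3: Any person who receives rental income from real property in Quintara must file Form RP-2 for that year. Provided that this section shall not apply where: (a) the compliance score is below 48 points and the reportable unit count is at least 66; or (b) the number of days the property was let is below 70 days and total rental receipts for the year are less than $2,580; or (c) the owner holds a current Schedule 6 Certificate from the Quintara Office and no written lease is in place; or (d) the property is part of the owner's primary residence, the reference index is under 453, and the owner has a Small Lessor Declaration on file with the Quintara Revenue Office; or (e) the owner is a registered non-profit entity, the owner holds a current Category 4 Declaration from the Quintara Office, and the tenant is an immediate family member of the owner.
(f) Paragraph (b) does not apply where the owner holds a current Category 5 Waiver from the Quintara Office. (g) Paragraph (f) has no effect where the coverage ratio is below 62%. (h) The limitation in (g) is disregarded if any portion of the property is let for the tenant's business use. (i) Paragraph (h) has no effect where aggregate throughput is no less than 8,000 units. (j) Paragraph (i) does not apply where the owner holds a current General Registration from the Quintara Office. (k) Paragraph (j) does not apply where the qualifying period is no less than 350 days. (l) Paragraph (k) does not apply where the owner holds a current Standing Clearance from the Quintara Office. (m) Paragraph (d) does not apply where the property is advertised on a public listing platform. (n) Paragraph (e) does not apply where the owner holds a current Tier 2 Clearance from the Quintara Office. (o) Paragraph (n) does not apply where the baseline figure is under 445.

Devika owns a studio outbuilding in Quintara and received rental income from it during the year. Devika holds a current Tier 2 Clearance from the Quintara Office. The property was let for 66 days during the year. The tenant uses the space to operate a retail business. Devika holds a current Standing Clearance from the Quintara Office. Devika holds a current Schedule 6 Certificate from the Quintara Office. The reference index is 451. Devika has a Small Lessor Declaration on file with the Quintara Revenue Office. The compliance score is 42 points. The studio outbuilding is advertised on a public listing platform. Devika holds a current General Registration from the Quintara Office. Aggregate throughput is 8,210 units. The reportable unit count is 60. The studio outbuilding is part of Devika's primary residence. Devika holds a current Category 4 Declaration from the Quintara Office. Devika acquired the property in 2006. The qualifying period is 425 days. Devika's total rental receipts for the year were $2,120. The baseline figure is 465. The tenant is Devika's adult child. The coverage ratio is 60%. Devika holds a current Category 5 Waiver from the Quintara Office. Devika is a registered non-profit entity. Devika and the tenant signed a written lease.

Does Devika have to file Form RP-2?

Yes — Devika must file Form RP-2.

Exception (a) does not apply: the reportable unit count is 60, short of 66.
Exception (b)'s conditions are all satisfied: the number of days the property was let is 66 days, below the 70 days limit; total rental receipts for the year are $2,120, less than the $2,580 limit. However, paragraphs (f)–(l) must be considered: (f) operates against (b): a current Category 5 Waiver is held. (g) is triggered (the coverage ratio is 60%, below the 62% limit), but is displaced by (h): (h) applies — the space is let for business use. (i) would limit (h) — aggregate throughput is 8,210 units, meeting the 8,000 units threshold — but (j) sets (i) aside: (j) operates against (i): a current General Registration is held. (k) applies (the qualifying period is 425 days, meeting the 350 days threshold), but is overridden by (l): (l) operates against (k): a current Standing Clearance is held. So (b) is unavailable.
Exception (c) requires that no written lease is in place; but a written lease is in place, so (c) is unavailable.
All of (d)'s requirements are met (the studio outbuilding is part of the primary residence; the reference index is 451, under the 453 limit; a Small Lessor Declaration is on file). But applying paragraph (m): (m) is engaged — the property is publicly advertised. So (d) is unavailable.
Exception (e): Devika is a registered non-profit; a current Category 4 Declaration is held; the tenant is an immediate family member — every condition holds. But applying paragraphs (n)–(o): (n) operates — a current Tier 2 Clearance is held. (o), which would lift (n), is inapplicable — the baseline figure is 465, not under 445. (e) is therefore removed.
None of the exceptions is available; § 59.3 applies in full.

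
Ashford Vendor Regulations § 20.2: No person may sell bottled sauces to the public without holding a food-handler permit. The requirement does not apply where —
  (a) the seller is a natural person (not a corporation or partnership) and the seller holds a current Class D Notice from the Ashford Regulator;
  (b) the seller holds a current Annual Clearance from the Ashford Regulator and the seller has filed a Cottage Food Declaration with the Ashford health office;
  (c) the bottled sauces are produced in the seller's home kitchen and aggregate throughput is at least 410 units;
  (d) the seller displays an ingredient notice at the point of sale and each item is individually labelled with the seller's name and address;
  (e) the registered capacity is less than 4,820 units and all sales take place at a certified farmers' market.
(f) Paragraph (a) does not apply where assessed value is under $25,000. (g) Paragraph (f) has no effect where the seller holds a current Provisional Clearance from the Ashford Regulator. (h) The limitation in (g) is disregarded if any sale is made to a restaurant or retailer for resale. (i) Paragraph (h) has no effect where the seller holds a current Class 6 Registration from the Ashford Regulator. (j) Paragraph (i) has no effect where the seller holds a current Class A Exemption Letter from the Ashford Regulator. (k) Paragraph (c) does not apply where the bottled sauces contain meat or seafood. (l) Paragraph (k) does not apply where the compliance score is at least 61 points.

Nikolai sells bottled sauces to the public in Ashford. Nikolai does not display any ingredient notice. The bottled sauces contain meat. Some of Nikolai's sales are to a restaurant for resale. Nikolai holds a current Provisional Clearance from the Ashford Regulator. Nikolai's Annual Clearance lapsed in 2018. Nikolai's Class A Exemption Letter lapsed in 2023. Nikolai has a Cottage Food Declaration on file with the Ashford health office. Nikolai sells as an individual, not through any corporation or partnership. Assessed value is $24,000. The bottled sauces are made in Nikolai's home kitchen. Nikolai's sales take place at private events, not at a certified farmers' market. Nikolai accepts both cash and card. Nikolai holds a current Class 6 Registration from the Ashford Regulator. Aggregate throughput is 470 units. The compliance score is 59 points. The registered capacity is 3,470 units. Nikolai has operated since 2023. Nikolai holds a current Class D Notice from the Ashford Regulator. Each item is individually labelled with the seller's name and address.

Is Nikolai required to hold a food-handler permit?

Exception (a): the seller is a natural person; a current Class D Notice is held — every condition holds. Applying paragraphs (f)–(j): (f) would limit (a) — assessed value is $24,000, under the $25,000 limit — but (g) sets (f) aside: (g) is engaged — a current Provisional Clearance is held. (h) would limit (g) — some sales are to a restaurant for resale — but (i) sets (h) aside: (i) is triggered — a current Class 6 Registration is held. (j), which would lift (i), is inapplicable — the Class A Exemption Letter is not current. Exception (a) stands.
Exception (b) fails — no current Annual Clearance is held.
Exception (c)'s conditions are all satisfied: the bottled sauces are home-kitchen produced; aggregate throughput is 470 units, meeting the 410 units threshold. However, paragraphs (k)–(l) must be considered: (k) operates against (c): the bottled sauces contain meat. (l), which would lift (k), does not operate here — the compliance score is 59 points, short of 61 points. (c) is therefore removed.
Exception (d) fails — no ingredient notice is displayed.
Exception (e) does not apply: sales are at private events, not a certified farmers' market.

No — exception (a) applies; Nikolai is not required to hold a food-handler permit.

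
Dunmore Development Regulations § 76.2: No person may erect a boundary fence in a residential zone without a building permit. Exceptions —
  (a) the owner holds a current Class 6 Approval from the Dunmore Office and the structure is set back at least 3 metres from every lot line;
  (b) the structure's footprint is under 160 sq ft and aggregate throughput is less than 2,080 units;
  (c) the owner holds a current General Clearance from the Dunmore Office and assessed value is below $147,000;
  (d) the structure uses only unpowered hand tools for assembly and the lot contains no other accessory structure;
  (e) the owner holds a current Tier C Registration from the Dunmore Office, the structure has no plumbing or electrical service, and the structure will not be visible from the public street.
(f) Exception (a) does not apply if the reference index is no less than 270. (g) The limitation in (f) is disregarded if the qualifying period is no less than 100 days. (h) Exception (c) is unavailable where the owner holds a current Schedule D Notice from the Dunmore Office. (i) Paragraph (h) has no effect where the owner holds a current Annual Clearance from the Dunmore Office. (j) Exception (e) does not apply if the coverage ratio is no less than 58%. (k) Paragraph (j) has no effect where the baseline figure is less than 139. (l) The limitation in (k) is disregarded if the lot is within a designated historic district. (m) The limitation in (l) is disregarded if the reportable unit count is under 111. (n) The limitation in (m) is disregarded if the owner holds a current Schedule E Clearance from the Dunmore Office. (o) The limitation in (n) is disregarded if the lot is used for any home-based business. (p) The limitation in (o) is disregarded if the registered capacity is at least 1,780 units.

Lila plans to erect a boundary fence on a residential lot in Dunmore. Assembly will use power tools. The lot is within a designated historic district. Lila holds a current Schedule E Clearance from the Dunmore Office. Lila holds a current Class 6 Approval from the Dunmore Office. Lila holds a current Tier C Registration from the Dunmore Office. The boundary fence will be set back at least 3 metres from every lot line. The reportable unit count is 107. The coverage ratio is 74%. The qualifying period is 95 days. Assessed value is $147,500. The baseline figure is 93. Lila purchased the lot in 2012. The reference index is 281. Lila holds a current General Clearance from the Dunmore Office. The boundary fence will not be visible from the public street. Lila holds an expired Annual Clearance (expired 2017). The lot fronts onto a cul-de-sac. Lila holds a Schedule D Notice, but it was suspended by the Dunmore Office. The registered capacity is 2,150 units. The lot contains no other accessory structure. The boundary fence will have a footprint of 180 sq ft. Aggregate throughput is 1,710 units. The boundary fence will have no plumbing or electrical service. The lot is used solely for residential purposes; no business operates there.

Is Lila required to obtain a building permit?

Exception (a)'s conditions are all satisfied: a current Class 6 Approval is held; the setback is at least 3 m on every side. Turning to paragraphs (f)–(g): (f) applies — the reference index is 281, meeting the 270 threshold. (g), which would lift (f), is not triggered — the qualifying period is 95 days, short of 100 days. (a) is therefore removed.
Exception (b) fails — the structure's footprint is 180 sq ft, not under 160 sq ft.
Exception (c) requires that assessed value is below $147,000; but assessed value is $147,500, not below $147,000, so (c) is unavailable.
Exception (d) does not apply: assembly uses power tools.
All of (e)'s requirements are met (a current Tier C Registration is held; there is no plumbing or electrical service; the structure will not be visible from the street). However, paragraphs (j)–(p) must be considered: (j) operates against (e): the coverage ratio is 74%, meeting the 58% threshold. (k) would limit (j) — the baseline figure is 93, less than the 139 limit — but (l) sets (k) aside: (l) is triggered — the lot is in a historic district. (m) would limit (l) — the reportable unit count is 107, under the 111 limit — but (n) sets (m) aside: (n) operates against (m): a current Schedule E Clearance is held. (o), which would lift (n), is not triggered — the lot is solely residential. (e) is therefore removed.
No exception applies. The general rule governs.

Yes — Lila must obtain a building permit.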